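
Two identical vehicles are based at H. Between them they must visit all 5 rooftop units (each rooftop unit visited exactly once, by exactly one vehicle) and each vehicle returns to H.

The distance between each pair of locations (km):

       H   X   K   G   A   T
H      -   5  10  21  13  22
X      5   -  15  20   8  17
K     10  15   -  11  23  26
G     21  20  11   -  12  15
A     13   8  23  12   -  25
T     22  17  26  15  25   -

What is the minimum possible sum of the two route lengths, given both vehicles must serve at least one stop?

Try each way of splitting the stops between the two vehicles (each non-empty) and, for each split, find the best tour for each vehicle:
  {X} + {K, G, A, T}: 10 + 74 = 84
  {K} + {X, G, A, T}: 20 + 62 = 82
  {X, K} + {G, A, T}: 30 + 62 = 92
  {G} + {X, K, A, T}: 42 + 74 = 116
  {X, G} + {K, A, T}: 46 + 74 = 120
  {K, G} + {X, A, T}: 42 + 60 = 102
  … (15 splits in total)
Best: vehicle 1 H → K → H = 20; vehicle 2 H → X → A → G → T → H = 62; combined 82.

82 km — the smallest possible combined total.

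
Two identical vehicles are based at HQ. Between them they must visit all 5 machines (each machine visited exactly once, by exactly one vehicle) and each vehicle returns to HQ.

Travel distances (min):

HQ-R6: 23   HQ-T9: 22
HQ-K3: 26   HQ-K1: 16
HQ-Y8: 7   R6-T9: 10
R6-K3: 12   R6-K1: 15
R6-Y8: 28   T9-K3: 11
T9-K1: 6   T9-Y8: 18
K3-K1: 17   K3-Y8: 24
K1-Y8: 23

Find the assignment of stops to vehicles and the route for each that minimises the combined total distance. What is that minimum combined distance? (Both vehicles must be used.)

Check every non-empty split of the stops between the two vehicles; for each half take its own optimal tour:
  {R6} + {T9, K3, K1, Y8}: 46 + 64 = 110
  {T9} + {R6, K3, K1, Y8}: 44 + 74 = 118
  {R6, T9} + {K3, K1, Y8}: 55 + 64 = 119
  {K3} + {R6, T9, K1, Y8}: 52 + 66 = 118
  {R6, K3} + {T9, K1, Y8}: 61 + 47 = 108
  {T9, K3} + {R6, K1, Y8}: 59 + 66 = 125
  … (15 splits in total)
  {R6, T9, K3, K1} + {Y8}: 68 + 14 = 82  ← best
Best: vehicle 1 HQ → R6 → K3 → T9 → K1 → HQ = 68; vehicle 2 HQ → Y8 → HQ = 14; combined 82.

Minimum combined distance: 82 min.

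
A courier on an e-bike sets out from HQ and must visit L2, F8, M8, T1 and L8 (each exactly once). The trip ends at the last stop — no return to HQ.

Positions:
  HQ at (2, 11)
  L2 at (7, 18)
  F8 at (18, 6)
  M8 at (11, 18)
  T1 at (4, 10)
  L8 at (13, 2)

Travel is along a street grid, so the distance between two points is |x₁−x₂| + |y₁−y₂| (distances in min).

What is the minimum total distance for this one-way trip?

45 min — the minimum one-way total.

There are 5! = 120 possible orderings.
HQ → L2 → F8 → M8 → T1 → L8: 12+23+19+15+17 = 86
HQ → L2 → F8 → M8 → L8 → T1: 12+23+19+18+17 = 89
HQ → L2 → F8 → T1 → M8 → L8: 12+23+18+15+18 = 86
HQ → L2 → F8 → T1 → L8 → M8: 12+23+18+17+18 = 88
HQ → L2 → F8 → L8 → M8 → T1: 12+23+9+18+15 = 77
HQ → L2 → F8 → L8 → T1 → M8: 12+23+9+17+15 = 76
HQ → L2 → M8 → F8 → T1 → L8: 12+4+19+18+17 = 70
HQ → L2 → M8 → F8 → L8 → T1: 12+4+19+9+17 = 61
HQ → L2 → M8 → T1 → F8 → L8: 12+4+15+18+9 = 58
HQ → L2 → M8 → T1 → L8 → F8: 12+4+15+17+9 = 57
HQ → L2 → M8 → L8 → F8 → T1: 12+4+18+9+18 = 61
HQ → L2 → M8 → L8 → T1 → F8: 12+4+18+17+18 = 69
HQ → L2 → T1 → F8 → M8 → L8: 12+11+18+19+18 = 78
HQ → L2 → T1 → F8 → L8 → M8: 12+11+18+9+18 = 68
… (106 more)
HQ → T1 → L2 → M8 → L8 → F8: 3+11+4+18+9 = 45  ← best
The minimum is 45.
One shortest path: HQ → T1 → L2 → M8 → L8 → F8.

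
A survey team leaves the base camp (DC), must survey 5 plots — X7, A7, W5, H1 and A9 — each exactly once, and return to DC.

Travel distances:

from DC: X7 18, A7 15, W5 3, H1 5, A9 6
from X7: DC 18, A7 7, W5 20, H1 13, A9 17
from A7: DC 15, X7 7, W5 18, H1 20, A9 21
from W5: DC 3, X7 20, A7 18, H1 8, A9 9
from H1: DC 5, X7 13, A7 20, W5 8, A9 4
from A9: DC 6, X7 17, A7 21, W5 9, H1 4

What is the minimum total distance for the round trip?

51 — the shortest possible round trip.

There are 60 distinct closed tours to check (reversals are equivalent).
DC-X7-A7-W5-H1-A9-DC: 18+7+18+8+4+6 = 61
DC-X7-A7-W5-A9-H1-DC: 18+7+18+9+4+5 = 61
DC-X7-A7-H1-W5-A9-DC: 18+7+20+8+9+6 = 68
DC-X7-A7-H1-A9-W5-DC: 18+7+20+4+9+3 = 61
DC-X7-A7-A9-W5-H1-DC: 18+7+21+9+8+5 = 68
DC-X7-A7-A9-H1-W5-DC: 18+7+21+4+8+3 = 61
DC-X7-W5-A7-H1-A9-DC: 18+20+18+20+4+6 = 86
DC-X7-W5-A7-A9-H1-DC: 18+20+18+21+4+5 = 86
DC-X7-W5-H1-A7-A9-DC: 18+20+8+20+21+6 = 93
DC-X7-W5-H1-A9-A7-DC: 18+20+8+4+21+15 = 86
DC-X7-W5-A9-A7-H1-DC: 18+20+9+21+20+5 = 93
DC-X7-W5-A9-H1-A7-DC: 18+20+9+4+20+15 = 86
DC-X7-H1-A7-W5-A9-DC: 18+13+20+18+9+6 = 84
DC-X7-H1-A7-A9-W5-DC: 18+13+20+21+9+3 = 84
… (46 more)
DC-A7-X7-H1-A9-W5-DC: 15+7+13+4+9+3 = 51  ← best
The minimum is 51.
One optimal route: DC → A7 → X7 → H1 → A9 → W5 → DC (or its reverse).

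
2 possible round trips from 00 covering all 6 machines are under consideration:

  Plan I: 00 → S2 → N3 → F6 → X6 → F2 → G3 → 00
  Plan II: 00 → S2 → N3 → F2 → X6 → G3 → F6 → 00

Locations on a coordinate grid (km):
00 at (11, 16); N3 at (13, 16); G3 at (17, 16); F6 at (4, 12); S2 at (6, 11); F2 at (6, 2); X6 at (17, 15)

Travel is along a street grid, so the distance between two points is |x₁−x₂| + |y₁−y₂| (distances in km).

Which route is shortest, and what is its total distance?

Shortest is Plan II, total 96 km.

Plan I: 10 + 12 + 13 + 16 + 24 + 25 + 6 = 106
Plan II: 10 + 12 + 21 + 24 + 1 + 17 + 11 = 96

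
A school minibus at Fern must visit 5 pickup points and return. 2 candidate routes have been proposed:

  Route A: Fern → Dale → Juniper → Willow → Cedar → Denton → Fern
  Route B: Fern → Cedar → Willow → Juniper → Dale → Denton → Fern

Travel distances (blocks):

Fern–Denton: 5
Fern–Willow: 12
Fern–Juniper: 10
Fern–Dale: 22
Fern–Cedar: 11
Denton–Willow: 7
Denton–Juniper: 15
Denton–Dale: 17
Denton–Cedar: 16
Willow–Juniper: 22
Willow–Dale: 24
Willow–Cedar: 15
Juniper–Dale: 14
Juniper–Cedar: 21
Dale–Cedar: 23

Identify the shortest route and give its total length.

Shortest is Route B, total 84 blocks.

Route A: 22 + 14 + 22 + 15 + 16 + 5 = 94
Route B: 11 + 15 + 22 + 14 + 17 + 5 = 84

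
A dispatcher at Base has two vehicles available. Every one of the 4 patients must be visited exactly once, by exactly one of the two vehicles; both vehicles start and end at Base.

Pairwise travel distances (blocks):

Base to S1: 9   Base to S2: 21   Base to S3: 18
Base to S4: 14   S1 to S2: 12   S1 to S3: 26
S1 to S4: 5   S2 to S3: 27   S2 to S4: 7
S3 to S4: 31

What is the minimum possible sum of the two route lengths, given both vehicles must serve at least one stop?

Check every non-empty split of the stops between the two vehicles; for each half take its own optimal tour:
  {S1} + {S2, S3, S4}: 18 + 66 = 84
  {S2} + {S1, S3, S4}: 42 + 63 = 105
  {S1, S2} + {S3, S4}: 42 + 63 = 105
  {S3} + {S1, S2, S4}: 36 + 42 = 78
  {S1, S3} + {S2, S4}: 53 + 42 = 95
  {S2, S3} + {S1, S4}: 66 + 28 = 94
  … (7 splits in total)
Best: vehicle 1 Base → S3 → Base = 36; vehicle 2 Base → S1 → S2 → S4 → Base = 42; combined 78.

Minimum combined distance: 78 blocks.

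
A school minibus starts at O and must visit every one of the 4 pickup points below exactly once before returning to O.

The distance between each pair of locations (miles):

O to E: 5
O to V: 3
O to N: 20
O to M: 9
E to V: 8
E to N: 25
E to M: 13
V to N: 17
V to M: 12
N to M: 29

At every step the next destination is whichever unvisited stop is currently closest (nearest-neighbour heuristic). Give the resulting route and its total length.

73 miles along O → V → E → M → N → O.

At O the remaining stops are V 3, E 5, M 9, N 20; go to V.
At V the remaining stops are E 8, M 12, N 17; go to E.
At E the remaining stops are M 13, N 25; go to M.
At M the remaining stops are N 29; go to N.
Return N→O: 20.
Total = 3 + 8 + 13 + 29 + 20 = 73.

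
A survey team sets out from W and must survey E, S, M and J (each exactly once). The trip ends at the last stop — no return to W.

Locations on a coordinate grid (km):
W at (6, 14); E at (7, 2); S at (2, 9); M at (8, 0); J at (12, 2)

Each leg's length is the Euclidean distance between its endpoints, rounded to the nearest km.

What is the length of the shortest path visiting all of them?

Minimum one-way distance = 21 km.

There are 4! = 24 possible orderings.
W → E → S → M → J: 12+9+11+4 = 36
W → E → S → J → M: 12+9+12+4 = 37
W → E → M → S → J: 12+2+11+12 = 37
W → E → M → J → S: 12+2+4+12 = 30
W → E → J → S → M: 12+5+12+11 = 40
W → E → J → M → S: 12+5+4+11 = 32
W → S → E → M → J: 6+9+2+4 = 21
W → S → E → J → M: 6+9+5+4 = 24
W → S → M → E → J: 6+11+2+5 = 24
W → S → M → J → E: 6+11+4+5 = 26
W → S → J → E → M: 6+12+5+2 = 25
W → S → J → M → E: 6+12+4+2 = 24
W → M → E → S → J: 14+2+9+12 = 37
W → M → E → J → S: 14+2+5+12 = 33
… (10 more)
The minimum is 21.
One shortest path: W → S → E → M → J.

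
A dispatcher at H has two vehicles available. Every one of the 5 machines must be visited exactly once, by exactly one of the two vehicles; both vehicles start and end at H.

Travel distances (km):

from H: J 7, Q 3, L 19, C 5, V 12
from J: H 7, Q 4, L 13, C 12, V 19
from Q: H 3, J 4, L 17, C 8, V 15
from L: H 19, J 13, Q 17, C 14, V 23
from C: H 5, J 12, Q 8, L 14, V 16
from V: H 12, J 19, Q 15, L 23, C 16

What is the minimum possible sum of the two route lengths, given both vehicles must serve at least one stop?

Check every non-empty split of the stops between the two vehicles; for each half take its own optimal tour:
  {J} + {Q, L, C, V}: 14 + 60 = 74
  {Q} + {J, L, C, V}: 6 + 62 = 68
  {J, Q} + {L, C, V}: 14 + 54 = 68
  {L} + {J, Q, C, V}: 38 + 47 = 85
  {J, L} + {Q, C, V}: 39 + 39 = 78
  {Q, L} + {J, C, V}: 39 + 47 = 86
  … (15 splits in total)
  {J, Q, L, C} + {V}: 39 + 24 = 63  ← best
Best: vehicle 1 H → Q → J → L → C → H = 39; vehicle 2 H → V → H = 24; combined 63.

Minimum combined distance: 63 km.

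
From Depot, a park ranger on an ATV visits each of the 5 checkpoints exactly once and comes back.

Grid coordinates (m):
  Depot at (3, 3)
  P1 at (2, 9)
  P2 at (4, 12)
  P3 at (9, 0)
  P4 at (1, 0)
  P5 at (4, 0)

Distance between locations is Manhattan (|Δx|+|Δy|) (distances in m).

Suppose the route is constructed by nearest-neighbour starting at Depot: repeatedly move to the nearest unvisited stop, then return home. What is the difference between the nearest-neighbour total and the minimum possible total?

From Depot: P5=4, P4=5, P1=7, P3=9, P2=10 → choose P5 (4).
From P5: P4=3, P3=5, P1=11, P2=12 → choose P4 (3).
From P4: P3=8, P1=10, P2=15 → choose P3 (8).
From P3: P1=16, P2=17 → choose P1 (16).
From P1: P2=5 → choose P2 (5).
NN route Depot → P5 → P4 → P3 → P1 → P2 → Depot costs 46.
Optimal: Depot → P1 → P2 → P3 → P5 → P4 → Depot costs 42 (by enumerating all 60 distinct tours).
Excess = 46 − 42 = 4.

Excess over optimum: 4 m.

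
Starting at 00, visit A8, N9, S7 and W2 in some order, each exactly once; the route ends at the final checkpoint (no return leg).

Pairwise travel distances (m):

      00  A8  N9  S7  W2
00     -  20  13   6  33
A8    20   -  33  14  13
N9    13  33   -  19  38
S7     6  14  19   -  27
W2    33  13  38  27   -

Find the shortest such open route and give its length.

59 m — the minimum one-way total.

There are 4! = 24 possible orderings.
00 → A8 → N9 → S7 → W2: 20+33+19+27 = 99
00 → A8 → N9 → W2 → S7: 20+33+38+27 = 118
00 → A8 → S7 → N9 → W2: 20+14+19+38 = 91
00 → A8 → S7 → W2 → N9: 20+14+27+38 = 99
00 → A8 → W2 → N9 → S7: 20+13+38+19 = 90
00 → A8 → W2 → S7 → N9: 20+13+27+19 = 79
00 → N9 → A8 → S7 → W2: 13+33+14+27 = 87
00 → N9 → A8 → W2 → S7: 13+33+13+27 = 86
00 → N9 → S7 → A8 → W2: 13+19+14+13 = 59
00 → N9 → S7 → W2 → A8: 13+19+27+13 = 72
00 → N9 → W2 → A8 → S7: 13+38+13+14 = 78
00 → N9 → W2 → S7 → A8: 13+38+27+14 = 92
00 → S7 → A8 → N9 → W2: 6+14+33+38 = 91
00 → S7 → A8 → W2 → N9: 6+14+13+38 = 71
… (10 more)
The minimum is 59.
One shortest path: 00 → N9 → S7 → A8 → W2.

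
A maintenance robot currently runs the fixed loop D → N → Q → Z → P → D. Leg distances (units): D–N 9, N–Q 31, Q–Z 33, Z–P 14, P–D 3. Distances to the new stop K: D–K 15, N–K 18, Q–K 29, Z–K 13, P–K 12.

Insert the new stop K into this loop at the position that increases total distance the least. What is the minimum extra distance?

Insertion cost between consecutive stops i–j is d(i,K) + d(K,j) − d(i,j):
  between D and N: 15 + 18 − 9 = 24
  between N and Q: 18 + 29 − 31 = 16
  between Q and Z: 29 + 13 − 33 = 9
  between Z and P: 13 + 12 − 14 = 11
  between P and D: 12 + 15 − 3 = 24
Cheapest insertion is between Q and Z, adding 9.
New total = 90 + 9 = 99.

+9 — insert K between Q and Z.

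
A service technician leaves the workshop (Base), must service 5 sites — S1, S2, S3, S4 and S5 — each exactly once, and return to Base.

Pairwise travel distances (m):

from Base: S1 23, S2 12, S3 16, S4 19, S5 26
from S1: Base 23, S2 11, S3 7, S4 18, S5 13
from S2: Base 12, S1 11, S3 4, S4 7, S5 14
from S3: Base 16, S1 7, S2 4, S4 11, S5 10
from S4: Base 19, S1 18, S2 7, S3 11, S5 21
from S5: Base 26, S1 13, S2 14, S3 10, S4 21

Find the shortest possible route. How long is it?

76 m — the shortest possible round trip.

With 5 stops there are 5!/2 = 60 distinct round trips (a route and its reverse cost the same).
Base-S1-S2-S3-S4-S5-Base: 23+11+4+11+21+26 = 96
Base-S1-S2-S3-S5-S4-Base: 23+11+4+10+21+19 = 88
Base-S1-S2-S4-S3-S5-Base: 23+11+7+11+10+26 = 88
Base-S1-S2-S4-S5-S3-Base: 23+11+7+21+10+16 = 88
Base-S1-S2-S5-S3-S4-Base: 23+11+14+10+11+19 = 88
Base-S1-S2-S5-S4-S3-Base: 23+11+14+21+11+16 = 96
Base-S1-S3-S2-S4-S5-Base: 23+7+4+7+21+26 = 88
Base-S1-S3-S2-S5-S4-Base: 23+7+4+14+21+19 = 88
Base-S1-S3-S4-S2-S5-Base: 23+7+11+7+14+26 = 88
Base-S1-S3-S4-S5-S2-Base: 23+7+11+21+14+12 = 88
Base-S1-S3-S5-S2-S4-Base: 23+7+10+14+7+19 = 80
Base-S1-S3-S5-S4-S2-Base: 23+7+10+21+7+12 = 80
Base-S1-S4-S2-S3-S5-Base: 23+18+7+4+10+26 = 88
Base-S1-S4-S2-S5-S3-Base: 23+18+7+14+10+16 = 88
… (46 more)
Base-S1-S5-S3-S2-S4-Base: 23+13+10+4+7+19 = 76  ← best
The minimum is 76.
One optimal route: Base → S1 → S5 → S3 → S2 → S4 → Base (or its reverse).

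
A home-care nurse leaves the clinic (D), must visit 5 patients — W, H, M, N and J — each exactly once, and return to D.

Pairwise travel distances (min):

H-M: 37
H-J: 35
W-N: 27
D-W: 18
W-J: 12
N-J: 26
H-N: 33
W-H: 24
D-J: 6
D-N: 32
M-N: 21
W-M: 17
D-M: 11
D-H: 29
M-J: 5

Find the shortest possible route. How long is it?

Shortest round trip = 107 min.

D→W→H→M→N→J→D: 18+24+37+21+26+6 = 132
D→W→H→M→J→N→D: 18+24+37+5+26+32 = 142
D→W→H→N→M→J→D: 18+24+33+21+5+6 = 107
D→W→H→N→J→M→D: 18+24+33+26+5+11 = 117
D→W→H→J→M→N→D: 18+24+35+5+21+32 = 135
D→W→H→J→N→M→D: 18+24+35+26+21+11 = 135
D→W→M→H→N→J→D: 18+17+37+33+26+6 = 137
D→W→M→H→J→N→D: 18+17+37+35+26+32 = 165
D→W→M→N→H→J→D: 18+17+21+33+35+6 = 130
D→W→M→N→J→H→D: 18+17+21+26+35+29 = 146
D→W→M→J→H→N→D: 18+17+5+35+33+32 = 140
D→W→M→J→N→H→D: 18+17+5+26+33+29 = 128
D→W→N→H→M→J→D: 18+27+33+37+5+6 = 126
D→W→N→H→J→M→D: 18+27+33+35+5+11 = 129
… (46 more)
The minimum is 107.
One optimal route: D → W → H → N → M → J → D (or its reverse).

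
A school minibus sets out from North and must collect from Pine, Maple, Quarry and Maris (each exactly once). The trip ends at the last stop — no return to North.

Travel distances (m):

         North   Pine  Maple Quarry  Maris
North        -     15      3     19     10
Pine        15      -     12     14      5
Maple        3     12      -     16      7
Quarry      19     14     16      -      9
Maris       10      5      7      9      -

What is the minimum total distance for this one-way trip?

There are 4! = 24 possible orderings.
North - Pine - Maple - Quarry - Maris: 15+12+16+9 = 52
North - Pine - Maple - Maris - Quarry: 15+12+7+9 = 43
North - Pine - Quarry - Maple - Maris: 15+14+16+7 = 52
North - Pine - Quarry - Maris - Maple: 15+14+9+7 = 45
North - Pine - Maris - Maple - Quarry: 15+5+7+16 = 43
North - Pine - Maris - Quarry - Maple: 15+5+9+16 = 45
North - Maple - Pine - Quarry - Maris: 3+12+14+9 = 38
North - Maple - Pine - Maris - Quarry: 3+12+5+9 = 29
North - Maple - Quarry - Pine - Maris: 3+16+14+5 = 38
North - Maple - Quarry - Maris - Pine: 3+16+9+5 = 33
North - Maple - Maris - Pine - Quarry: 3+7+5+14 = 29
North - Maple - Maris - Quarry - Pine: 3+7+9+14 = 33
North - Quarry - Pine - Maple - Maris: 19+14+12+7 = 52
North - Quarry - Pine - Maris - Maple: 19+14+5+7 = 45
… (10 more)
The minimum is 29.
One shortest path: North → Maple → Pine → Maris → Quarry.

Shortest open route: 29 m.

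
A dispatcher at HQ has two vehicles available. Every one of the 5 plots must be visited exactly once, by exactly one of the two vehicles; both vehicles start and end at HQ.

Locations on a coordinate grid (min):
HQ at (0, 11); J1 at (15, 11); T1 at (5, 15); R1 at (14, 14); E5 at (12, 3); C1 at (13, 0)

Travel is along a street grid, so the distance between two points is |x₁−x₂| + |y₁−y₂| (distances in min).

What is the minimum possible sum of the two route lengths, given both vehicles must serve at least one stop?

76 min — the smallest possible combined total.

There are 2^4 − 1 = 15 ways to divide the 5 stops into two non-empty groups. For each, the best each vehicle can do is its own shortest tour through its group:
  {J1} + {T1, R1, E5, C1}: 30 + 58 = 88
  {T1} + {J1, R1, E5, C1}: 18 + 58 = 76
  {J1, T1} + {R1, E5, C1}: 38 + 56 = 94
  {R1} + {J1, T1, E5, C1}: 34 + 60 = 94
  {J1, R1} + {T1, E5, C1}: 36 + 56 = 92
  {T1, R1} + {J1, E5, C1}: 36 + 52 = 88
  … (15 splits in total)
Best: vehicle 1 HQ → T1 → HQ = 18; vehicle 2 HQ → J1 → R1 → C1 → E5 → HQ = 58; combined 76.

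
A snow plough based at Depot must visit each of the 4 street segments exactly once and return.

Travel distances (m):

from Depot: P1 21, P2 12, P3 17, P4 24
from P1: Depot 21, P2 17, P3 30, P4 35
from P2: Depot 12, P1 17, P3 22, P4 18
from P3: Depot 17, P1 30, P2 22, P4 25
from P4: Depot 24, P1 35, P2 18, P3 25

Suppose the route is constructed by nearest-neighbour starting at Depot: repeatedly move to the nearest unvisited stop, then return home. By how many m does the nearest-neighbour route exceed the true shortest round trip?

Depot: P2=12, P3=17, P1=21, P4=24 ⇒ P2
P2: P1=17, P4=18, P3=22 ⇒ P1
P1: P3=30, P4=35 ⇒ P3
P3: P4=25 ⇒ P4
NN route Depot → P2 → P1 → P3 → P4 → Depot costs 108.
Optimal: Depot → P1 → P2 → P4 → P3 → Depot costs 98 (by enumerating all 12 distinct tours).
Excess = 108 − 98 = 10.

Excess over optimum: 10 m.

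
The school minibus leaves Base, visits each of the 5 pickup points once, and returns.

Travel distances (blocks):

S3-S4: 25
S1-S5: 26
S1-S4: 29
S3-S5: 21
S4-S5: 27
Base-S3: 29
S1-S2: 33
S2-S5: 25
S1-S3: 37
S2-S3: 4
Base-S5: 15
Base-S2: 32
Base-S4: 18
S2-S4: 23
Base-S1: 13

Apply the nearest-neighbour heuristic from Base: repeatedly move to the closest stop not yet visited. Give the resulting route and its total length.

At Base the remaining stops are S1 13, S5 15, S4 18, S3 29, S2 32; go to S1.
At S1 the remaining stops are S5 26, S4 29, S2 33, S3 37; go to S5.
At S5 the remaining stops are S3 21, S2 25, S4 27; go to S3.
At S3 the remaining stops are S2 4, S4 25; go to S2.
At S2 the remaining stops are S4 23; go to S4.
Return S4→Base: 18.
Total = 13 + 26 + 21 + 4 + 23 + 18 = 105.

Total distance 105 blocks via the nearest-neighbour route Base → S1 → S5 → S3 → S2 → S4 → Base.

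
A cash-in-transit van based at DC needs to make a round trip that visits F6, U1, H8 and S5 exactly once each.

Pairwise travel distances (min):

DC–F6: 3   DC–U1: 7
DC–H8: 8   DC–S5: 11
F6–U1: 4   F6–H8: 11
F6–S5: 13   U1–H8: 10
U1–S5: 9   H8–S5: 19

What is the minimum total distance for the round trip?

There are 12 distinct closed tours to check (reversals are equivalent).
DC → F6 → U1 → H8 → S5 → DC: 3+4+10+19+11 = 47
DC → F6 → U1 → S5 → H8 → DC: 3+4+9+19+8 = 43
DC → F6 → H8 → U1 → S5 → DC: 3+11+10+9+11 = 44
DC → F6 → H8 → S5 → U1 → DC: 3+11+19+9+7 = 49
DC → F6 → S5 → U1 → H8 → DC: 3+13+9+10+8 = 43
DC → F6 → S5 → H8 → U1 → DC: 3+13+19+10+7 = 52
DC → U1 → F6 → H8 → S5 → DC: 7+4+11+19+11 = 52
DC → U1 → F6 → S5 → H8 → DC: 7+4+13+19+8 = 51
DC → U1 → H8 → F6 → S5 → DC: 7+10+11+13+11 = 52
DC → U1 → S5 → F6 → H8 → DC: 7+9+13+11+8 = 48
DC → H8 → F6 → U1 → S5 → DC: 8+11+4+9+11 = 43
DC → H8 → U1 → F6 → S5 → DC: 8+10+4+13+11 = 46
The minimum is 43.
One optimal route: DC → F6 → U1 → S5 → H8 → DC (or its reverse).

Minimum total distance: 43 min.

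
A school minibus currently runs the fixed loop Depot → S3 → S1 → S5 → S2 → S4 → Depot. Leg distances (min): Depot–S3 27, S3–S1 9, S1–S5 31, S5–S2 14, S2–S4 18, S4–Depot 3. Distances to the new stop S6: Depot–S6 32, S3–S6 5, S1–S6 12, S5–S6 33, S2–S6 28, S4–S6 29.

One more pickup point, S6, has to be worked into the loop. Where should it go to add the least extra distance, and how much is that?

Insertion cost between consecutive stops i–j is d(i,S6) + d(S6,j) − d(i,j):
  between Depot and S3: 32 + 5 − 27 = 10
  between S3 and S1: 5 + 12 − 9 = 8
  between S1 and S5: 12 + 33 − 31 = 14
  between S5 and S2: 33 + 28 − 14 = 47
  between S2 and S4: 28 + 29 − 18 = 39
  between S4 and Depot: 29 + 32 − 3 = 58
Cheapest insertion is between S3 and S1, adding 8.
New total = 102 + 8 = 110.

Adding 8 min by placing S6 on the S3–S1 leg.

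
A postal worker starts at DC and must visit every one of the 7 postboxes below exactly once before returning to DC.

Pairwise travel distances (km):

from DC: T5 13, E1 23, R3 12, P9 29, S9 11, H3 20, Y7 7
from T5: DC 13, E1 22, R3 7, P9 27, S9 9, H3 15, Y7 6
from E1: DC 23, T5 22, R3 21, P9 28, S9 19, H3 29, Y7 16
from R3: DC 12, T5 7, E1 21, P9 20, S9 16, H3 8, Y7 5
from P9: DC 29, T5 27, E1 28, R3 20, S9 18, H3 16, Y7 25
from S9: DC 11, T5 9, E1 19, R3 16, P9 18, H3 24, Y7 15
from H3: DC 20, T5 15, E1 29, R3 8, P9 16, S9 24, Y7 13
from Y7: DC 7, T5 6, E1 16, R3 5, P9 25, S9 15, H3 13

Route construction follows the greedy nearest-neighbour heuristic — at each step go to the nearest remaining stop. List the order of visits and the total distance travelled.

At DC the remaining stops are Y7 7, S9 11, R3 12, T5 13, H3 20, E1 23, P9 29; go to Y7.
At Y7 the remaining stops are R3 5, T5 6, H3 13, S9 15, E1 16, P9 25; go to R3.
At R3 the remaining stops are T5 7, H3 8, S9 16, P9 20, E1 21; go to T5.
At T5 the remaining stops are S9 9, H3 15, E1 22, P9 27; go to S9.
At S9 the remaining stops are P9 18, E1 19, H3 24; go to P9.
At P9 the remaining stops are H3 16, E1 28; go to H3.
At H3 the remaining stops are E1 29; go to E1.
Return E1→DC: 23.
Total = 7 + 5 + 7 + 9 + 18 + 16 + 29 + 23 = 114.

Nearest-neighbour total = 114 km; route DC → Y7 → R3 → T5 → S9 → P9 → H3 → E1 → DC.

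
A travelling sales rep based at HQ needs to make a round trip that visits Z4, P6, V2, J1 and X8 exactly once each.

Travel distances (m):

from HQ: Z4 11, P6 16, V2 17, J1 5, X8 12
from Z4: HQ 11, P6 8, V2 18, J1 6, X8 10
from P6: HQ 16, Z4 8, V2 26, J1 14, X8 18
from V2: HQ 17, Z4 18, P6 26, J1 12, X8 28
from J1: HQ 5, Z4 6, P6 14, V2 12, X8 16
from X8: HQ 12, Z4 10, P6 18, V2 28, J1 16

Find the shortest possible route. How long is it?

Shortest round trip = 73 m.

HQ - Z4 - P6 - V2 - J1 - X8 - HQ: 11+8+26+12+16+12 = 85
HQ - Z4 - P6 - V2 - X8 - J1 - HQ: 11+8+26+28+16+5 = 94
HQ - Z4 - P6 - J1 - V2 - X8 - HQ: 11+8+14+12+28+12 = 85
HQ - Z4 - P6 - J1 - X8 - V2 - HQ: 11+8+14+16+28+17 = 94
HQ - Z4 - P6 - X8 - V2 - J1 - HQ: 11+8+18+28+12+5 = 82
HQ - Z4 - P6 - X8 - J1 - V2 - HQ: 11+8+18+16+12+17 = 82
HQ - Z4 - V2 - P6 - J1 - X8 - HQ: 11+18+26+14+16+12 = 97
HQ - Z4 - V2 - P6 - X8 - J1 - HQ: 11+18+26+18+16+5 = 94
HQ - Z4 - V2 - J1 - P6 - X8 - HQ: 11+18+12+14+18+12 = 85
HQ - Z4 - V2 - J1 - X8 - P6 - HQ: 11+18+12+16+18+16 = 91
HQ - Z4 - V2 - X8 - P6 - J1 - HQ: 11+18+28+18+14+5 = 94
HQ - Z4 - V2 - X8 - J1 - P6 - HQ: 11+18+28+16+14+16 = 103
HQ - Z4 - J1 - P6 - V2 - X8 - HQ: 11+6+14+26+28+12 = 97
HQ - Z4 - J1 - P6 - X8 - V2 - HQ: 11+6+14+18+28+17 = 94
… (46 more)
HQ - V2 - J1 - Z4 - P6 - X8 - HQ: 17+12+6+8+18+12 = 73  ← best
The minimum is 73.
One optimal route: HQ → V2 → J1 → Z4 → P6 → X8 → HQ (or its reverse).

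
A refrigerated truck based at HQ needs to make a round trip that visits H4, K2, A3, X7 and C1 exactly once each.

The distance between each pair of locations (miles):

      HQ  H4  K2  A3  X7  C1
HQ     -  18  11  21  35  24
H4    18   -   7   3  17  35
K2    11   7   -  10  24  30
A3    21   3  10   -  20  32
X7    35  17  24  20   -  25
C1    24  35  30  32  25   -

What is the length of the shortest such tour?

90 miles — the shortest possible round trip.

There are 60 distinct closed tours to check (reversals are equivalent).
HQ → H4 → K2 → A3 → X7 → C1 → HQ: 18+7+10+20+25+24 = 104
HQ → H4 → K2 → A3 → C1 → X7 → HQ: 18+7+10+32+25+35 = 127
HQ → H4 → K2 → X7 → A3 → C1 → HQ: 18+7+24+20+32+24 = 125
HQ → H4 → K2 → X7 → C1 → A3 → HQ: 18+7+24+25+32+21 = 127
HQ → H4 → K2 → C1 → A3 → X7 → HQ: 18+7+30+32+20+35 = 142
HQ → H4 → K2 → C1 → X7 → A3 → HQ: 18+7+30+25+20+21 = 121
HQ → H4 → A3 → K2 → X7 → C1 → HQ: 18+3+10+24+25+24 = 104
HQ → H4 → A3 → K2 → C1 → X7 → HQ: 18+3+10+30+25+35 = 121
HQ → H4 → A3 → X7 → K2 → C1 → HQ: 18+3+20+24+30+24 = 119
HQ → H4 → A3 → X7 → C1 → K2 → HQ: 18+3+20+25+30+11 = 107
HQ → H4 → A3 → C1 → K2 → X7 → HQ: 18+3+32+30+24+35 = 142
HQ → H4 → A3 → C1 → X7 → K2 → HQ: 18+3+32+25+24+11 = 113
HQ → H4 → X7 → K2 → A3 → C1 → HQ: 18+17+24+10+32+24 = 125
HQ → H4 → X7 → K2 → C1 → A3 → HQ: 18+17+24+30+32+21 = 142
… (46 more)
HQ → K2 → H4 → A3 → X7 → C1 → HQ: 11+7+3+20+25+24 = 90  ← best
The minimum is 90.
One optimal route: HQ → K2 → H4 → A3 → X7 → C1 → HQ (or its reverse).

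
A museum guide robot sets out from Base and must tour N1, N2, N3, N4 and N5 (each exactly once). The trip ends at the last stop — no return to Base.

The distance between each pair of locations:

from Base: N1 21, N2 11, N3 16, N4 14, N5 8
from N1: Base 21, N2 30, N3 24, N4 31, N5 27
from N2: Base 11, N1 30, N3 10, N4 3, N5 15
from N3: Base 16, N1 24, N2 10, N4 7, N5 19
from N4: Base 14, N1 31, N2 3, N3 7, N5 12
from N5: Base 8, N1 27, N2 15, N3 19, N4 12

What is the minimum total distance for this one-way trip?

There are 5! = 120 possible orderings.
Base - N1 - N2 - N3 - N4 - N5: 21+30+10+7+12 = 80
Base - N1 - N2 - N3 - N5 - N4: 21+30+10+19+12 = 92
Base - N1 - N2 - N4 - N3 - N5: 21+30+3+7+19 = 80
Base - N1 - N2 - N4 - N5 - N3: 21+30+3+12+19 = 85
Base - N1 - N2 - N5 - N3 - N4: 21+30+15+19+7 = 92
Base - N1 - N2 - N5 - N4 - N3: 21+30+15+12+7 = 85
Base - N1 - N3 - N2 - N4 - N5: 21+24+10+3+12 = 70
Base - N1 - N3 - N2 - N5 - N4: 21+24+10+15+12 = 82
Base - N1 - N3 - N4 - N2 - N5: 21+24+7+3+15 = 70
Base - N1 - N3 - N4 - N5 - N2: 21+24+7+12+15 = 79
Base - N1 - N3 - N5 - N2 - N4: 21+24+19+15+3 = 82
Base - N1 - N3 - N5 - N4 - N2: 21+24+19+12+3 = 79
Base - N1 - N4 - N2 - N3 - N5: 21+31+3+10+19 = 84
Base - N1 - N4 - N2 - N5 - N3: 21+31+3+15+19 = 89
… (106 more)
Base - N5 - N2 - N4 - N3 - N1: 8+15+3+7+24 = 57  ← best
The minimum is 57.
One shortest path: Base → N5 → N2 → N4 → N3 → N1.

57 — the minimum one-way total.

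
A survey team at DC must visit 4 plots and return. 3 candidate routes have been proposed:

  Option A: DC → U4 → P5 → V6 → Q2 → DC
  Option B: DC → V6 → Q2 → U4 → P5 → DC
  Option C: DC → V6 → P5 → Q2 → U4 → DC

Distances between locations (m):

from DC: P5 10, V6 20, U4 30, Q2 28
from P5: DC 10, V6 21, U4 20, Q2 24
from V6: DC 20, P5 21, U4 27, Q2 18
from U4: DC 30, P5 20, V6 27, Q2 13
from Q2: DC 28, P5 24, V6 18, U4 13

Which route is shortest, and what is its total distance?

Option A: 30 + 20 + 21 + 18 + 28 = 117
Option B: 20 + 18 + 13 + 20 + 10 = 81
Option C: 20 + 21 + 24 + 13 + 30 = 108

Shortest is Option B, total 81 m.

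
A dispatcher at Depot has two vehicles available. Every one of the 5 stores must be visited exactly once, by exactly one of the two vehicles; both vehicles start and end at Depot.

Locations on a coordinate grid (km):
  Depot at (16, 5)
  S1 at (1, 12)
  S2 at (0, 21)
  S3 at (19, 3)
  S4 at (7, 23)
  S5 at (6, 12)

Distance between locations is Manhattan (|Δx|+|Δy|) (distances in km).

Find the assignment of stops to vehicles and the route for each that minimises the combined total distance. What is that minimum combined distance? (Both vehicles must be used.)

Check every non-empty split of the stops between the two vehicles; for each half take its own optimal tour:
  {S1} + {S2, S3, S4, S5}: 44 + 78 = 122
  {S2} + {S1, S3, S4, S5}: 64 + 76 = 140
  {S1, S2} + {S3, S4, S5}: 64 + 66 = 130
  {S3} + {S1, S2, S4, S5}: 10 + 68 = 78
  {S1, S3} + {S2, S4, S5}: 54 + 68 = 122
  {S2, S3} + {S1, S4, S5}: 74 + 66 = 140
  … (15 splits in total)
Best: vehicle 1 Depot → S3 → Depot = 10; vehicle 2 Depot → S4 → S2 → S1 → S5 → Depot = 68; combined 78.

78 km — the smallest possible combined total.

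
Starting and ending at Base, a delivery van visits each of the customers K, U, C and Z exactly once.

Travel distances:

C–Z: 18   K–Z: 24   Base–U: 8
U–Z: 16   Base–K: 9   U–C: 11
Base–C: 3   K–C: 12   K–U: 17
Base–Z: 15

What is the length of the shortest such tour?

Base - K - U - C - Z - Base: 9+17+11+18+15 = 70
Base - K - U - Z - C - Base: 9+17+16+18+3 = 63
Base - K - C - U - Z - Base: 9+12+11+16+15 = 63
Base - K - C - Z - U - Base: 9+12+18+16+8 = 63
Base - K - Z - U - C - Base: 9+24+16+11+3 = 63
Base - K - Z - C - U - Base: 9+24+18+11+8 = 70
Base - U - K - C - Z - Base: 8+17+12+18+15 = 70
Base - U - K - Z - C - Base: 8+17+24+18+3 = 70
Base - U - C - K - Z - Base: 8+11+12+24+15 = 70
Base - U - Z - K - C - Base: 8+16+24+12+3 = 63
Base - C - K - U - Z - Base: 3+12+17+16+15 = 63
Base - C - U - K - Z - Base: 3+11+17+24+15 = 70
The minimum is 63.
One optimal route: Base → K → U → Z → C → Base (or its reverse).

Shortest round trip = 63.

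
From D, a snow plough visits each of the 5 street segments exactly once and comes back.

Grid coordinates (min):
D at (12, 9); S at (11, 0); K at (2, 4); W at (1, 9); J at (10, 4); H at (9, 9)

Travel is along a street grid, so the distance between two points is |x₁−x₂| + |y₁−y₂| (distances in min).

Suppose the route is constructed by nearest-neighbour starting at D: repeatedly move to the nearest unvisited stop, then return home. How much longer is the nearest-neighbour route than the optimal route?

The nearest-neighbour route is 4 min longer than optimal.

From D: H=3, J=7, S=10, W=11, K=15 → choose H (3).
From H: J=6, W=8, S=11, K=12 → choose J (6).
From J: S=5, K=8, W=14 → choose S (5).
From S: K=13, W=19 → choose K (13).
From K: W=6 → choose W (6).
NN route D → H → J → S → K → W → D costs 44.
Optimal: D → S → J → K → W → H → D costs 40 (by enumerating all 60 distinct tours).
Excess = 44 − 40 = 4.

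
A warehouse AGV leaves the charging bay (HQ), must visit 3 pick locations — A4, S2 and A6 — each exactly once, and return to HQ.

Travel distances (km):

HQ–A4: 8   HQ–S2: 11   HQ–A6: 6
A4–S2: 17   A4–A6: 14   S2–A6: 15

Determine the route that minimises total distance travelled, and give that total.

Shortest round trip = 46 km.

There are 3 distinct closed tours to check (reversals are equivalent).
HQ→A4→S2→A6→HQ: 8+17+15+6 = 46
HQ→A4→A6→S2→HQ: 8+14+15+11 = 48
HQ→S2→A4→A6→HQ: 11+17+14+6 = 48
The minimum is 46.
One optimal route: HQ → A4 → S2 → A6 → HQ (or its reverse).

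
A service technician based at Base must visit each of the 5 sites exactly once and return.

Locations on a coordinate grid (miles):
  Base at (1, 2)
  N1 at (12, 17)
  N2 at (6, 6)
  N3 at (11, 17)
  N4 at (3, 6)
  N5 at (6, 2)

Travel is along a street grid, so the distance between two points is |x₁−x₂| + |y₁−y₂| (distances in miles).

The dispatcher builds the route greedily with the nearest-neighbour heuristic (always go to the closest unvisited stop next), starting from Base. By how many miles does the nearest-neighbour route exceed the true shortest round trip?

6 miles longer than the optimal tour.

Base: N5=5, N4=6, N2=9, N3=25, N1=26 ⇒ N5
N5: N2=4, N4=7, N3=20, N1=21 ⇒ N2
N2: N4=3, N3=16, N1=17 ⇒ N4
N4: N3=19, N1=20 ⇒ N3
N3: N1=1 ⇒ N1
NN route Base → N5 → N2 → N4 → N3 → N1 → Base costs 58.
Optimal: Base → N4 → N1 → N3 → N2 → N5 → Base costs 52 (by enumerating all 60 distinct tours).
Excess = 58 − 52 = 6.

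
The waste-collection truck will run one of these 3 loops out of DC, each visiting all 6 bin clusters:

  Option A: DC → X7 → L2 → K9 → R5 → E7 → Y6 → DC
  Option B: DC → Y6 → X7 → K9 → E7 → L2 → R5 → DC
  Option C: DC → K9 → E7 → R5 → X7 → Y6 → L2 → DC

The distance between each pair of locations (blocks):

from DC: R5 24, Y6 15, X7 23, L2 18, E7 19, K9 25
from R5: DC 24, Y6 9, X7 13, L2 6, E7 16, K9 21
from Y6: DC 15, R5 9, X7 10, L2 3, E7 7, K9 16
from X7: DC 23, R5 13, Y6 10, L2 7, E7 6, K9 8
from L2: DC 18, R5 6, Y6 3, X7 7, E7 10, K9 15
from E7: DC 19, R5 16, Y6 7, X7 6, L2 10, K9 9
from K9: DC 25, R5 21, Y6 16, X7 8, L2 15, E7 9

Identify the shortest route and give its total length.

Option A: 23 + 7 + 15 + 21 + 16 + 7 + 15 = 104
Option B: 15 + 10 + 8 + 9 + 10 + 6 + 24 = 82
Option C: 25 + 9 + 16 + 13 + 10 + 3 + 18 = 94

82 blocks — Option B is the shortest.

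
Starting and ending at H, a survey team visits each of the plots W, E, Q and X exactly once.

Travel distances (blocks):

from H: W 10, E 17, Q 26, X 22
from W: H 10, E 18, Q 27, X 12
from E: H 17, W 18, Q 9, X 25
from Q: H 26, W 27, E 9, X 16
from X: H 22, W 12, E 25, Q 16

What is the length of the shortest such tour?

There are 12 distinct closed tours to check (reversals are equivalent).
H - W - E - Q - X - H: 10+18+9+16+22 = 75
H - W - E - X - Q - H: 10+18+25+16+26 = 95
H - W - Q - E - X - H: 10+27+9+25+22 = 93
H - W - Q - X - E - H: 10+27+16+25+17 = 95
H - W - X - E - Q - H: 10+12+25+9+26 = 82
H - W - X - Q - E - H: 10+12+16+9+17 = 64
H - E - W - Q - X - H: 17+18+27+16+22 = 100
H - E - W - X - Q - H: 17+18+12+16+26 = 89
H - E - Q - W - X - H: 17+9+27+12+22 = 87
H - E - X - W - Q - H: 17+25+12+27+26 = 107
H - Q - W - E - X - H: 26+27+18+25+22 = 118
H - Q - E - W - X - H: 26+9+18+12+22 = 87
The minimum is 64.
One optimal route: H → W → X → Q → E → H (or its reverse).

64 blocks — the shortest possible round trip.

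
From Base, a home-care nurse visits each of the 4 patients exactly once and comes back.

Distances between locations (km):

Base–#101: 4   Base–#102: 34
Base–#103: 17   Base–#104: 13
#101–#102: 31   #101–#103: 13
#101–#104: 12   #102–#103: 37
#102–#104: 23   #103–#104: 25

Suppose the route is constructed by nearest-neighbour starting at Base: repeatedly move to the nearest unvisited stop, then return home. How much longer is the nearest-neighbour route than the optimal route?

Base: #101=4, #104=13, #103=17, #102=34 ⇒ #101
#101: #104=12, #103=13, #102=31 ⇒ #104
#104: #102=23, #103=25 ⇒ #102
#102: #103=37 ⇒ #103
NN route Base → #101 → #104 → #102 → #103 → Base costs 93.
Optimal: Base → #101 → #103 → #102 → #104 → Base costs 90 (by enumerating all 12 distinct tours).
Excess = 93 − 90 = 3.

3 km longer than the optimal tour.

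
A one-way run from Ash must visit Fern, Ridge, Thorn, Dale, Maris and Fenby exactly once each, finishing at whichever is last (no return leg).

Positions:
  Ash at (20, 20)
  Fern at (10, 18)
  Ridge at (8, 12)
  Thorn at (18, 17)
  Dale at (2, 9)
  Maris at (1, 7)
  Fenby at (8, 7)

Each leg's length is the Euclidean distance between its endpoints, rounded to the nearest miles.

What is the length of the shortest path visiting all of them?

Minimum one-way distance = 31 miles.

There are 6! = 720 possible orderings.
Ash→Fern→Ridge→Thorn→Dale→Maris→Fenby: 10+6+11+18+2+7 = 54
Ash→Fern→Ridge→Thorn→Dale→Fenby→Maris: 10+6+11+18+6+7 = 58
Ash→Fern→Ridge→Thorn→Maris→Dale→Fenby: 10+6+11+20+2+6 = 55
Ash→Fern→Ridge→Thorn→Maris→Fenby→Dale: 10+6+11+20+7+6 = 60
Ash→Fern→Ridge→Thorn→Fenby→Dale→Maris: 10+6+11+14+6+2 = 49
Ash→Fern→Ridge→Thorn→Fenby→Maris→Dale: 10+6+11+14+7+2 = 50
Ash→Fern→Ridge→Dale→Thorn→Maris→Fenby: 10+6+7+18+20+7 = 68
Ash→Fern→Ridge→Dale→Thorn→Fenby→Maris: 10+6+7+18+14+7 = 62
… (712 more)
Ash→Thorn→Fern→Ridge→Fenby→Dale→Maris: 4+8+6+5+6+2 = 31  ← best
The minimum is 31.
One shortest path: Ash → Thorn → Fern → Ridge → Fenby → Dale → Maris.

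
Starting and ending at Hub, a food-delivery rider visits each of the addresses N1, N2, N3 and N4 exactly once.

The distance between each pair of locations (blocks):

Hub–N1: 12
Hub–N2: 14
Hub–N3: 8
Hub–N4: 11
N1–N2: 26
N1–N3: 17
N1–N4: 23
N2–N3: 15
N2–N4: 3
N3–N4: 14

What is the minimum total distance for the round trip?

There are 12 distinct closed tours to check (reversals are equivalent).
Hub→N1→N2→N3→N4→Hub: 12+26+15+14+11 = 78
Hub→N1→N2→N4→N3→Hub: 12+26+3+14+8 = 63
Hub→N1→N3→N2→N4→Hub: 12+17+15+3+11 = 58
Hub→N1→N3→N4→N2→Hub: 12+17+14+3+14 = 60
Hub→N1→N4→N2→N3→Hub: 12+23+3+15+8 = 61
Hub→N1→N4→N3→N2→Hub: 12+23+14+15+14 = 78
Hub→N2→N1→N3→N4→Hub: 14+26+17+14+11 = 82
Hub→N2→N1→N4→N3→Hub: 14+26+23+14+8 = 85
Hub→N2→N3→N1→N4→Hub: 14+15+17+23+11 = 80
Hub→N2→N4→N1→N3→Hub: 14+3+23+17+8 = 65
Hub→N3→N1→N2→N4→Hub: 8+17+26+3+11 = 65
Hub→N3→N2→N1→N4→Hub: 8+15+26+23+11 = 83
The minimum is 58.
One optimal route: Hub → N1 → N3 → N2 → N4 → Hub (or its reverse).

Shortest round trip = 58 blocks.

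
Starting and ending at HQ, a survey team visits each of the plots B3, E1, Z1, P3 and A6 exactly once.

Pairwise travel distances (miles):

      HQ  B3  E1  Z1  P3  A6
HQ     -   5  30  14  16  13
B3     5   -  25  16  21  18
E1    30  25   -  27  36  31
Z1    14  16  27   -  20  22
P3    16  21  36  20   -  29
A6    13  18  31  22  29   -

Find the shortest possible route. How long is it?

117 miles — the shortest possible round trip.

With 5 stops there are 5!/2 = 60 distinct round trips (a route and its reverse cost the same).
HQ-B3-E1-Z1-P3-A6-HQ: 5+25+27+20+29+13 = 119
HQ-B3-E1-Z1-A6-P3-HQ: 5+25+27+22+29+16 = 124
HQ-B3-E1-P3-Z1-A6-HQ: 5+25+36+20+22+13 = 121
HQ-B3-E1-P3-A6-Z1-HQ: 5+25+36+29+22+14 = 131
HQ-B3-E1-A6-Z1-P3-HQ: 5+25+31+22+20+16 = 119
HQ-B3-E1-A6-P3-Z1-HQ: 5+25+31+29+20+14 = 124
HQ-B3-Z1-E1-P3-A6-HQ: 5+16+27+36+29+13 = 126
HQ-B3-Z1-E1-A6-P3-HQ: 5+16+27+31+29+16 = 124
HQ-B3-Z1-P3-E1-A6-HQ: 5+16+20+36+31+13 = 121
HQ-B3-Z1-P3-A6-E1-HQ: 5+16+20+29+31+30 = 131
HQ-B3-Z1-A6-E1-P3-HQ: 5+16+22+31+36+16 = 126
HQ-B3-Z1-A6-P3-E1-HQ: 5+16+22+29+36+30 = 138
HQ-B3-P3-E1-Z1-A6-HQ: 5+21+36+27+22+13 = 124
HQ-B3-P3-E1-A6-Z1-HQ: 5+21+36+31+22+14 = 129
… (46 more)
HQ-B3-P3-Z1-E1-A6-HQ: 5+21+20+27+31+13 = 117  ← best
The minimum is 117.
One optimal route: HQ → B3 → P3 → Z1 → E1 → A6 → HQ (or its reverse).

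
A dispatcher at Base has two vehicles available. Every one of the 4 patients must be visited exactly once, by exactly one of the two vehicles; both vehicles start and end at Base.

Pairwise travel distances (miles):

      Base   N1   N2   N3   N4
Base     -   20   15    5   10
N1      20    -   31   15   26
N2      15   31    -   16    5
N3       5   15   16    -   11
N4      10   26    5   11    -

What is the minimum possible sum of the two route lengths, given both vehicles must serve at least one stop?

Minimum combined distance: 70 miles.

There are 2^3 − 1 = 7 ways to divide the 4 stops into two non-empty groups. For each, the best each vehicle can do is its own shortest tour through its group:
  {N1} + {N2, N3, N4}: 40 + 36 = 76
  {N2} + {N1, N3, N4}: 30 + 56 = 86
  {N1, N2} + {N3, N4}: 66 + 26 = 92
  {N3} + {N1, N2, N4}: 10 + 66 = 76
  {N1, N3} + {N2, N4}: 40 + 30 = 70
  {N2, N3} + {N1, N4}: 36 + 56 = 92
  … (7 splits in total)
Best: vehicle 1 Base → N1 → N3 → Base = 40; vehicle 2 Base → N2 → N4 → Base = 30; combined 70.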